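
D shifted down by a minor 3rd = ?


Let's work it out.
minor 3rd: 3 letter names, 3 semitones
Letter: D - 2 → B
Pitch: D - 3 semitones, spelled as a B → B
= B


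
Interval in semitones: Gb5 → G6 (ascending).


Absolute semitone position = octave×12 + chromatic position
Gb5: 5×12 + 6 = 66
G6: 6×12 + 7 = 79
Difference = 79 - 66 = 13
= 13 semitones


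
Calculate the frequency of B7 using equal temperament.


Let's work it out.
f = 440 × 2^(n/12) where n = semitones from A4
B7: 38 semitones from A4
f = 440 × 2^(38/12)
f = 3951.07 Hz


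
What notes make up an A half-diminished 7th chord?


Half-diminished 7th chord = root + minor 3rd + diminished 5th + minor 7th
Seventh chords stack in thirds, so the letter names are A-C-E-G
Root: A
Minor 3rd above A: C
Diminished 5th above A: Eb
Minor 7th above A: G
Chord = A C Eb G


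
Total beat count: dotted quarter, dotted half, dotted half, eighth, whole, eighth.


Solution.
Beat values:
  dotted quarter = 1.5 beats
  dotted half = 3 beats
  dotted half = 3 beats
  eighth = 0.5 beats
  whole = 4 beats
  eighth = 0.5 beats
Sum = 1.5 + 3 + 3 + 0.5 + 4 + 0.5
= 12.5 beats


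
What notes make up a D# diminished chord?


Diminished triad = root + minor 3rd (3 semitones) + diminished 5th (6 semitones)
A triad on D# stacks thirds, so the chord tones use letter names D-F-A
Root: D#
Minor 3rd above D#: F#
Diminished 5th above D#: A
Chord = D# F# A


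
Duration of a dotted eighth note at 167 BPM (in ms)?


Solution.
One quarter-note beat = 60000 / BPM = 60000 / 167 ms
Dotted eighth note = 3/4 × quarter note
Duration = 3/4 × 60000 / 167 = 45000 / 167
= 269.5 ms


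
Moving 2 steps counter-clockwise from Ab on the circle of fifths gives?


Each counter-clockwise step moves down a perfect 5th (= up a perfect 4th)
From Ab: Ab → Db → F#/Gb
= F#/Gb


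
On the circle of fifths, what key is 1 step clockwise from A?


Each clockwise step on the circle of fifths moves up a perfect 5th
From A: A → E
= E


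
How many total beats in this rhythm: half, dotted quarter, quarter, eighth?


Reasoning:
Beat values:
  half = 2 beats
  dotted quarter = 1.5 beats
  quarter = 1 beat
  eighth = 0.5 beats
Sum = 2 + 1.5 + 1 + 0.5
= 5 beats


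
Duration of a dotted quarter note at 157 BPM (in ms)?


One quarter-note beat = 60000 / BPM = 60000 / 157 ms
Dotted quarter note = 3/2 × quarter note
Duration = 3/2 × 60000 / 157 = 90000 / 157
= 573.2 ms


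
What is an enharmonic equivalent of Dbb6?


Reasoning:
Enharmonic notes sound the same pitch but are spelled with different letter names
Dbb and C name the same pitch class
= C6


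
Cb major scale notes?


Let's work it out.
Major scale pattern: W-W-H-W-W-W-H (2-2-1-2-2-2-1 semitones)
Starting from Cb:
  Cb + 2 semitones → Db
  Db + 2 semitones → Eb
  Eb + 1 semitone → Fb
  Fb + 2 semitones → Gb
  Gb + 2 semitones → Ab
  Ab + 2 semitones → Bb
  Bb + 1 semitone → Cb
Scale = Cb Db Eb Fb Gb Ab Bb


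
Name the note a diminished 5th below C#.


A 5th spans 5 letter names, so from C we land on F
A diminished 5th = 6 semitones below C#
Spell F at that pitch: F##
= F##


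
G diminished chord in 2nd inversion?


Reasoning:
Root position: G Bb Db
2nd inversion: move root and 3rd up an octave
Bass note: Db
Notes (bottom to top) = Db G Bb


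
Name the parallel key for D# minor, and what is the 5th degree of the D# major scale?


Solution.
Parallel keys share the same tonic but differ in mode
D# minor → parallel is D# major
D# major scale: D# E# F## G# A# B# C##
= D# major; 5th degree = A#


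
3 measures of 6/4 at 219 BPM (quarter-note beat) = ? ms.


Quarter-note beat duration = 60000 / 219 ms
Beats per measure (6/4) = 6
One measure = 6 × 60000 / 219 = 360000 / 219 ms
3 measures = 3 × 360000 / 219 = 1080000 / 219
= 4931.5 ms


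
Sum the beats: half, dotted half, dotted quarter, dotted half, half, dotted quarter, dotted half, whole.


Step by step:
Beat values:
  half = 2 beats
  dotted half = 3 beats
  dotted quarter = 1.5 beats
  dotted half = 3 beats
  half = 2 beats
  dotted quarter = 1.5 beats
  dotted half = 3 beats
  whole = 4 beats
Sum = 2 + 3 + 1.5 + 3 + 2 + 1.5 + 3 + 4
= 20 beats


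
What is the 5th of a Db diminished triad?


Diminished triad = root + minor 3rd (3 semitones) + diminished 5th (6 semitones)
A triad on Db stacks thirds, so the chord tones use letter names D-F-A
Root: Db
Minor 3rd above Db: Fb
Diminished 5th above Db: Abb
The 5th = Abb


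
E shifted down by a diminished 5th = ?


Working:
diminished 5th: 5 letter names, 6 semitones
Letter: E - 4 → A
Pitch: E - 6 semitones, spelled as an A → A#
= A#


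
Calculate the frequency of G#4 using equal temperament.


f = 440 × 2^(n/12) where n = semitones from A4
G#4: -1 semitones from A4
f = 440 × 2^(-1/12)
f = 415.30 Hz


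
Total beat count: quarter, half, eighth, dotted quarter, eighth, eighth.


Let's work it out.
Beat values:
  quarter = 1 beat
  half = 2 beats
  eighth = 0.5 beats
  dotted quarter = 1.5 beats
  eighth = 0.5 beats
  eighth = 0.5 beats
Sum = 1 + 2 + 0.5 + 1.5 + 0.5 + 0.5
= 6 beats


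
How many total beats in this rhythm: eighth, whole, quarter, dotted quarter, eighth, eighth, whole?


Beat values:
  eighth = 0.5 beats
  whole = 4 beats
  quarter = 1 beat
  dotted quarter = 1.5 beats
  eighth = 0.5 beats
  eighth = 0.5 beats
  whole = 4 beats
Sum = 0.5 + 4 + 1 + 1.5 + 0.5 + 0.5 + 4
= 12 beats


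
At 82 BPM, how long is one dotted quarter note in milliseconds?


Working:
One quarter-note beat = 60000 / BPM = 60000 / 82 ms
Dotted quarter note = 3/2 × quarter note
Duration = 3/2 × 60000 / 82 = 90000 / 82
= 1097.6 ms


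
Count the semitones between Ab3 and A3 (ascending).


Let's work it out.
Absolute semitone position = octave×12 + chromatic position
Ab3: 3×12 + 8 = 44
A3: 3×12 + 9 = 45
Difference = 45 - 44 = 1
= 1 semitone


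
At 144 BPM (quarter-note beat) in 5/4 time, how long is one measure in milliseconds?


Quarter-note beat duration = 60000 / 144 ms
Beats per measure (5/4) = 5
One measure = 5 × 60000 / 144 = 300000 / 144 ms
= 2083.3 ms


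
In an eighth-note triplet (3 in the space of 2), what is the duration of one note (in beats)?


Solution.
Triplet: 3 notes occupy the space of 2 eighth notes
Space = 2 × 1/2 = 1 beat
Each triplet note = 1 / 3 = 1/3 beats
= 1/3 beats


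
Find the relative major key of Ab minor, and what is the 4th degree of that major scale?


Solution.
The relative major shares the key signature and is a minor 3rd above the minor tonic
A minor 3rd above Ab is Cb
→ relative major of Ab minor is Cb major
Cb major scale: Cb Db Eb Fb Gb Ab Bb
= Cb major; 4th degree = Fb


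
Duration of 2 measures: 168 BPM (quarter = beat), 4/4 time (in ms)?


Step by step:
Quarter-note beat duration = 60000 / 168 ms
Beats per measure (4/4) = 4
One measure = 4 × 60000 / 168 = 240000 / 168 ms
2 measures = 2 × 240000 / 168 = 480000 / 168
= 2857.1 ms


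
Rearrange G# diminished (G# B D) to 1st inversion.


Root position: G# B D
1st inversion: move root up an octave
Bass note: B
Notes (bottom to top) = B D G#


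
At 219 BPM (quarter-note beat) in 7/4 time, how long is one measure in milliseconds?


Step by step:
Quarter-note beat duration = 60000 / 219 ms
Beats per measure (7/4) = 7
One measure = 7 × 60000 / 219 = 420000 / 219 ms
= 1917.8 ms


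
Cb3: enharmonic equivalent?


Working:
Enharmonic notes sound the same pitch but are spelled with different letter names
Cb and B name the same pitch class
Octave numbers change at C, so Cb3 = B2
= B2


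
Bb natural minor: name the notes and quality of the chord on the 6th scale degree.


Let's work it out.
Bb natural minor scale: Bb C Db Eb F Gb Ab
Diatonic triad on degree 6 stacks scale notes 6, 1, 3: Gb Bb Db
Gb→Bb = 4 semitones; Gb→Db = 7 semitones → major triad
= Gb Bb Db (major)


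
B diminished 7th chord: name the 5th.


Solution.
Diminished 7th chord = root + minor 3rd + diminished 5th + diminished 7th
Seventh chords stack in thirds, so the letter names are B-D-F-A
Root: B
Minor 3rd above B: D
Diminished 5th above B: F
Diminished 7th above B: Ab
The 5th = F


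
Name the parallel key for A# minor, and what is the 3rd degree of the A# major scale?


Parallel keys share the same tonic but differ in mode
A# minor → parallel is A# major
A# major scale: A# B# C## D# E# F## G##
= A# major; 3rd degree = C##


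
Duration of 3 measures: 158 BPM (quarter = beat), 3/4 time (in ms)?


Quarter-note beat duration = 60000 / 158 ms
Beats per measure (3/4) = 3
One measure = 3 × 60000 / 158 = 180000 / 158 ms
3 measures = 3 × 180000 / 158 = 540000 / 158
= 3417.7 ms


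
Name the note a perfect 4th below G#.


Let's work it out.
A 4th spans 4 letter names, so from G we land on D
A perfect 4th = 5 semitones below G#
Spell D at that pitch: D#
= D#


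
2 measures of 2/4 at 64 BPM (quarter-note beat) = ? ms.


Step by step:
Quarter-note beat duration = 60000 / 64 ms
Beats per measure (2/4) = 2
One measure = 2 × 60000 / 64 = 120000 / 64 ms
2 measures = 2 × 120000 / 64 = 240000 / 64
= 3750.0 ms


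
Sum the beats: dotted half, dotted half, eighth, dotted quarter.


Beat values:
  dotted half = 3 beats
  dotted half = 3 beats
  eighth = 0.5 beats
  dotted quarter = 1.5 beats
Sum = 3 + 3 + 0.5 + 1.5
= 8 beats


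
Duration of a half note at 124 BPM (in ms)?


One quarter-note beat = 60000 / BPM = 60000 / 124 ms
Half note = 2 × quarter note
Duration = 2 × 60000 / 124 = 120000 / 124
= 967.7 ms


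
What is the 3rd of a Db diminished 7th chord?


Diminished 7th chord = root + minor 3rd + diminished 5th + diminished 7th
Seventh chords stack in thirds, so the letter names are D-F-A-C
Root: Db
Minor 3rd above Db: Fb
Diminished 5th above Db: Abb
Diminished 7th above Db: Cbb
The 3rd = Fb


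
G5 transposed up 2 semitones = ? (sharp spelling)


Working:
G5: chromatic position 7 in octave 5 → absolute = 5×12 + 7 = 67
Transpose up 2: 67 + 2 = 69
69 = 5×12 + 9 → A in octave 5
Result = A5


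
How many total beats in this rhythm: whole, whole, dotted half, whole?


Beat values:
  whole = 4 beats
  whole = 4 beats
  dotted half = 3 beats
  whole = 4 beats
Sum = 4 + 4 + 3 + 4
= 15 beats


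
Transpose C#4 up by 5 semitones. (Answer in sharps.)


C#4: chromatic position 1 in octave 4 → absolute = 4×12 + 1 = 49
Transpose up 5: 49 + 5 = 54
54 = 4×12 + 6 → F# in octave 4
Result = F#4


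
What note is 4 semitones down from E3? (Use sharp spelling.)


Step by step:
E3: chromatic position 4 in octave 3 → absolute = 3×12 + 4 = 40
Transpose down 4: 40 - 4 = 36
36 = 3×12 + 0 → C in octave 3
Result = C3


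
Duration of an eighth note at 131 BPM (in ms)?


Solution.
One quarter-note beat = 60000 / BPM = 60000 / 131 ms
Eighth note = 1/2 × quarter note
Duration = 1/2 × 60000 / 131 = 30000 / 131
= 229.0 ms


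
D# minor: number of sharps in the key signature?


Working:
Sharp minor keys follow the circle of fifths: A(0), E(1), B(2), F#(3), C#(4), G#(5), D#(6), A#(7)
D# minor has 6 sharps
Order of sharps: F# C# G# D# A# E# B# → first 6: F#, C#, G#, D#, A#, E#
= 6 sharps


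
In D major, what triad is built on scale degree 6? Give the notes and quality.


D major scale: D E F# G A B C#
Diatonic triad on degree 6 stacks scale notes 6, 1, 3: B D F#
B→D = 3 semitones; B→F# = 7 semitones → minor triad
= B D F# (minor)


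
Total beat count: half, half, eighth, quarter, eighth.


Solution.
Beat values:
  half = 2 beats
  half = 2 beats
  eighth = 0.5 beats
  quarter = 1 beat
  eighth = 0.5 beats
Sum = 2 + 2 + 0.5 + 1 + 0.5
= 6 beats


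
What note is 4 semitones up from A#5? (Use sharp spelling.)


A#5: chromatic position 10 in octave 5 → absolute = 5×12 + 10 = 70
Transpose up 4: 70 + 4 = 74
74 = 6×12 + 2 → D in octave 6
Result = D6


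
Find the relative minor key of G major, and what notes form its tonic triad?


Reasoning:
The relative minor shares the major's key signature and starts on its 6th degree
6th degree = a major 6th above the tonic; a major 6th above G is E
→ relative minor of G major is E minor
Tonic triad of E minor = root + minor 3rd + perfect 5th = E G B
= E minor; triad = E G B


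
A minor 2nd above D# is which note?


Let's work it out.
A 2nd spans 2 letter names, so from D we land on E
A minor 2nd = 1 semitone above D#
Spell E at that pitch: E
= E


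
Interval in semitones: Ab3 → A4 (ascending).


Step by step:
Absolute semitone position = octave×12 + chromatic position
Ab3: 3×12 + 8 = 44
A4: 4×12 + 9 = 57
Difference = 57 - 44 = 13
= 13 semitones


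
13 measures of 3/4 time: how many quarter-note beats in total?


Time signature 3/4: the bottom number 4 means the quarter note gets one count
The top number 3 means 3 quarter-note beats per measure
Total = 3 × 13 measures
= 39 quarter-note beats


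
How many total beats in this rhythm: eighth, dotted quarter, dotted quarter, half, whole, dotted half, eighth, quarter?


Reasoning:
Beat values:
  eighth = 0.5 beats
  dotted quarter = 1.5 beats
  dotted quarter = 1.5 beats
  half = 2 beats
  whole = 4 beats
  dotted half = 3 beats
  eighth = 0.5 beats
  quarter = 1 beat
Sum = 0.5 + 1.5 + 1.5 + 2 + 4 + 3 + 0.5 + 1
= 14 beats


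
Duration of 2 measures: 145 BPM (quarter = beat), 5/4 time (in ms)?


Solution.
Quarter-note beat duration = 60000 / 145 ms
Beats per measure (5/4) = 5
One measure = 5 × 60000 / 145 = 300000 / 145 ms
2 measures = 2 × 300000 / 145 = 600000 / 145
= 4137.9 ms


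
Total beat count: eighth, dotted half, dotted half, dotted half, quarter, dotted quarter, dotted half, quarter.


Step by step:
Beat values:
  eighth = 0.5 beats
  dotted half = 3 beats
  dotted half = 3 beats
  dotted half = 3 beats
  quarter = 1 beat
  dotted quarter = 1.5 beats
  dotted half = 3 beats
  quarter = 1 beat
Sum = 0.5 + 3 + 3 + 3 + 1 + 1.5 + 3 + 1
= 16 beats


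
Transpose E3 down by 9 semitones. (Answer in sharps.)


E3: chromatic position 4 in octave 3 → absolute = 3×12 + 4 = 40
Transpose down 9: 40 - 9 = 31
31 = 2×12 + 7 → G in octave 2
Result = G2


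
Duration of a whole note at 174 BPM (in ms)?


Let's work it out.
One quarter-note beat = 60000 / BPM = 60000 / 174 ms
Whole note = 4 × quarter note
Duration = 4 × 60000 / 174 = 240000 / 174
= 1379.3 ms


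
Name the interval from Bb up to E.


Reasoning:
Letter names: B → E spans 4 letter names → a 4th
Semitones: Bb → E = 6 half-steps
A 4th of 6 semitones is an augmented 4th
= augmented 4th


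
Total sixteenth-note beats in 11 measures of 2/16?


Reasoning:
Time signature 2/16: the bottom number 16 means the sixteenth note gets one count
The top number 2 means 2 sixteenth-note beats per measure
Total = 2 × 11 measures
= 22 sixteenth-note beats


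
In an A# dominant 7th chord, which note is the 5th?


Dominant 7th chord = root + major 3rd + perfect 5th + minor 7th
Seventh chords stack in thirds, so the letter names are A-C-E-G
Root: A#
Major 3rd above A#: C##
Perfect 5th above A#: E#
Minor 7th above A#: G#
The 5th = E#


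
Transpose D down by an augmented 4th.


Solution.
augmented 4th: 4 letter names, 6 semitones
Letter: D - 3 → A
Pitch: D - 6 semitones, spelled as an A → Ab
= Ab


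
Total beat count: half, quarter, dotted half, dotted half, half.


Beat values:
  half = 2 beats
  quarter = 1 beat
  dotted half = 3 beats
  dotted half = 3 beats
  half = 2 beats
Sum = 2 + 1 + 3 + 3 + 2
= 11 beats


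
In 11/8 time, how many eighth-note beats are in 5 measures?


Time signature 11/8: the bottom number 8 means the eighth note gets one count
The top number 11 means 11 eighth-note beats per measure
Total = 11 × 5 measures
= 55 eighth-note beats


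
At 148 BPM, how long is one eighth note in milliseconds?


Step by step:
One quarter-note beat = 60000 / BPM = 60000 / 148 ms
Eighth note = 1/2 × quarter note
Duration = 1/2 × 60000 / 148 = 30000 / 148
= 202.7 ms


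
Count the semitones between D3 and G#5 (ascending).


Reasoning:
Absolute semitone position = octave×12 + chromatic position
D3: 3×12 + 2 = 38
G#5: 5×12 + 8 = 68
Difference = 68 - 38 = 30
= 30 semitones


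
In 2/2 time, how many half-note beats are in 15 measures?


Let's work it out.
Time signature 2/2: the bottom number 2 means the half note gets one count
The top number 2 means 2 half-note beats per measure
Total = 2 × 15 measures
= 30 half-note beats


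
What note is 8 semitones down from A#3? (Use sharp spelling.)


Let's work it out.
A#3: chromatic position 10 in octave 3 → absolute = 3×12 + 10 = 46
Transpose down 8: 46 - 8 = 38
38 = 3×12 + 2 → D in octave 3
Result = D3


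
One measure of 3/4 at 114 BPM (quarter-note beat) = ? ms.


Solution.
Quarter-note beat duration = 60000 / 114 ms
Beats per measure (3/4) = 3
One measure = 3 × 60000 / 114 = 180000 / 114 ms
= 1578.9 ms


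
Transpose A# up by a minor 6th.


minor 6th: 6 letter names, 8 semitones
Letter: A + 5 → F
Pitch: A# + 8 semitones, spelled as an F → F#
= F#


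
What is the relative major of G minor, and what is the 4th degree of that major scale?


The relative major shares the key signature and is a minor 3rd above the minor tonic
A minor 3rd above G is Bb
→ relative major of G minor is Bb major
Bb major scale: Bb C D Eb F G A
= Bb major; 4th degree = Eb


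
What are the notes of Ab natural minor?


Natural minor scale pattern: W-H-W-W-H-W-W (2-1-2-2-1-2-2 semitones)
Starting from Ab:
  Ab + 2 semitones → Bb
  Bb + 1 semitone → Cb
  Cb + 2 semitones → Db
  Db + 2 semitones → Eb
  Eb + 1 semitone → Fb
  Fb + 2 semitones → Gb
  Gb + 2 semitones → Ab
Scale = Ab Bb Cb Db Eb Fb Gb


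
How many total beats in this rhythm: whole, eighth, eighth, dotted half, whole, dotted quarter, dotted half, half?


Beat values:
  whole = 4 beats
  eighth = 0.5 beats
  eighth = 0.5 beats
  dotted half = 3 beats
  whole = 4 beats
  dotted quarter = 1.5 beats
  dotted half = 3 beats
  half = 2 beats
Sum = 4 + 0.5 + 0.5 + 3 + 4 + 1.5 + 3 + 2
= 18.5 beats


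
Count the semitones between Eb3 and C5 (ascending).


Let's work it out.
Absolute semitone position = octave×12 + chromatic position
Eb3: 3×12 + 3 = 39
C5: 5×12 + 0 = 60
Difference = 60 - 39 = 21
= 21 semitones


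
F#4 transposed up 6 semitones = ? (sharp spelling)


Let's work it out.
F#4: chromatic position 6 in octave 4 → absolute = 4×12 + 6 = 54
Transpose up 6: 54 + 6 = 60
60 = 5×12 + 0 → C in octave 5
Result = C5


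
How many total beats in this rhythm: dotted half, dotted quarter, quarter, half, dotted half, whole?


Beat values:
  dotted half = 3 beats
  dotted quarter = 1.5 beats
  quarter = 1 beat
  half = 2 beats
  dotted half = 3 beats
  whole = 4 beats
Sum = 3 + 1.5 + 1 + 2 + 3 + 4
= 14.5 beats


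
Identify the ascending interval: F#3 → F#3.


Reasoning:
Letter names: F → F spans 1 letter name → a unison
Semitones: F#3 → F#3 = 0 half-steps
A unison of 0 semitones is a perfect unison
= perfect unison


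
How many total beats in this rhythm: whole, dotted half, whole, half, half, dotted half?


Solution.
Beat values:
  whole = 4 beats
  dotted half = 3 beats
  whole = 4 beats
  half = 2 beats
  half = 2 beats
  dotted half = 3 beats
Sum = 4 + 3 + 4 + 2 + 2 + 3
= 18 beats


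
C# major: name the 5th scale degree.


Major scale pattern: W-W-H-W-W-W-H (2-2-1-2-2-2-1 semitones)
Starting from C#:
  C# + 2 semitones → D#
  D# + 2 semitones → E#
  E# + 1 semitone → F#
  F# + 2 semitones → G#
  G# + 2 semitones → A#
  A# + 2 semitones → B#
  B# + 1 semitone → C#
Scale: C# D# E# F# G# A# B#
Degree 5 = G#


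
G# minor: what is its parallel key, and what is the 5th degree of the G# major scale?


Parallel keys share the same tonic but differ in mode
G# minor → parallel is G# major
G# major scale: G# A# B# C# D# E# F##
= G# major; 5th degree = D#


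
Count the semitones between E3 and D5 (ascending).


Step by step:
Absolute semitone position = octave×12 + chromatic position
E3: 3×12 + 4 = 40
D5: 5×12 + 2 = 62
Difference = 62 - 40 = 22
= 22 semitones


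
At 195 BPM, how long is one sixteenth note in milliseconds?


One quarter-note beat = 60000 / BPM = 60000 / 195 ms
Sixteenth note = 1/4 × quarter note
Duration = 1/4 × 60000 / 195 = 15000 / 195
= 76.9 ms


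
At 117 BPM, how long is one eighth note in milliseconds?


Let's work it out.
One quarter-note beat = 60000 / BPM = 60000 / 117 ms
Eighth note = 1/2 × quarter note
Duration = 1/2 × 60000 / 117 = 30000 / 117
= 256.4 ms


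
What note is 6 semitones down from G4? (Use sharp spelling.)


G4: chromatic position 7 in octave 4 → absolute = 4×12 + 7 = 55
Transpose down 6: 55 - 6 = 49
49 = 4×12 + 1 → C# in octave 4
Result = C#4


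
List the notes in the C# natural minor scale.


Working:
Natural minor scale pattern: W-H-W-W-H-W-W (2-1-2-2-1-2-2 semitones)
Starting from C#:
  C# + 2 semitones → D#
  D# + 1 semitone → E
  E + 2 semitones → F#
  F# + 2 semitones → G#
  G# + 1 semitone → A
  A + 2 semitones → B
  B + 2 semitones → C#
Scale = C# D# E F# G# A B


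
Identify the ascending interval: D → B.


Letter names: D → B spans 6 letter names → a 6th
Semitones: D → B = 9 half-steps
A 6th of 9 semitones is a major 6th
= major 6th


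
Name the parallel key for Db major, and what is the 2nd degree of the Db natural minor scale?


Parallel keys share the same tonic but differ in mode
Db major → parallel is Db minor
Db natural minor scale: Db Eb Fb Gb Ab Bbb Cb
= Db minor; 2nd degree = Eb


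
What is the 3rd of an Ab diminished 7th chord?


Let's work it out.
Diminished 7th chord = root + minor 3rd + diminished 5th + diminished 7th
Seventh chords stack in thirds, so the letter names are A-C-E-G
Root: Ab
Minor 3rd above Ab: Cb
Diminished 5th above Ab: Ebb
Diminished 7th above Ab: Gbb
The 3rd = Cb


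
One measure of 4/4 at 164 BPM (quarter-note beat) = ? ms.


Solution.
Quarter-note beat duration = 60000 / 164 ms
Beats per measure (4/4) = 4
One measure = 4 × 60000 / 164 = 240000 / 164 ms
= 1463.4 ms


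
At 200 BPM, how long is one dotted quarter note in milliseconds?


Let's work it out.
One quarter-note beat = 60000 / BPM = 60000 / 200 ms
Dotted quarter note = 3/2 × quarter note
Duration = 3/2 × 60000 / 200 = 90000 / 200
= 450.0 ms


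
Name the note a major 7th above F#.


A 7th spans 7 letter names, so from F we land on E
A major 7th = 11 semitones above F#
Spell E at that pitch: E#
= E#


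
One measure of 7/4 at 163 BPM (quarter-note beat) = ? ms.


Let's work it out.
Quarter-note beat duration = 60000 / 163 ms
Beats per measure (7/4) = 7
One measure = 7 × 60000 / 163 = 420000 / 163 ms
= 2576.7 ms


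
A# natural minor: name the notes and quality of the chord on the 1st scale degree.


Reasoning:
A# natural minor scale: A# B# C# D# E# F# G#
Diatonic triad on degree 1 stacks scale notes 1, 3, 5: A# C# E#
A#→C# = 3 semitones; A#→E# = 7 semitones → minor triad
= A# C# E# (minor)


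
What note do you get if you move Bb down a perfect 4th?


Solution.
perfect 4th: 4 letter names, 5 semitones
Letter: B - 3 → F
Pitch: Bb - 5 semitones, spelled as an F → F
= F


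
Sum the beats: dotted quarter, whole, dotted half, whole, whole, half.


Working:
Beat values:
  dotted quarter = 1.5 beats
  whole = 4 beats
  dotted half = 3 beats
  whole = 4 beats
  whole = 4 beats
  half = 2 beats
Sum = 1.5 + 4 + 3 + 4 + 4 + 2
= 18.5 beats


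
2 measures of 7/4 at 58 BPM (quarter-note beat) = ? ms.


Solution.
Quarter-note beat duration = 60000 / 58 ms
Beats per measure (7/4) = 7
One measure = 7 × 60000 / 58 = 420000 / 58 ms
2 measures = 2 × 420000 / 58 = 840000 / 58
= 14482.8 ms


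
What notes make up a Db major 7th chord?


Major 7th chord = root + major 3rd + perfect 5th + major 7th
Seventh chords stack in thirds, so the letter names are D-F-A-C
Root: Db
Major 3rd above Db: F
Perfect 5th above Db: Ab
Major 7th above Db: C
Chord = Db F Ab C


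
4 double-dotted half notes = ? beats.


Base half note = 2 beats
Dot 1 adds half the previous value: +1
Dot 2 adds half the previous value: +1/2
One double-dotted half = 2 + 1 + 1/2 = 7/2
4 of them = 4 × 7/2 = 14
= 14 beats


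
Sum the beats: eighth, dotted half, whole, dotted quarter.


Step by step:
Beat values:
  eighth = 0.5 beats
  dotted half = 3 beats
  whole = 4 beats
  dotted quarter = 1.5 beats
Sum = 0.5 + 3 + 4 + 1.5
= 9 beats


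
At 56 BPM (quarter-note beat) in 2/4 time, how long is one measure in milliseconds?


Step by step:
Quarter-note beat duration = 60000 / 56 ms
Beats per measure (2/4) = 2
One measure = 2 × 60000 / 56 = 120000 / 56 ms
= 2142.9 ms


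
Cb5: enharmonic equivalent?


Enharmonic notes sound the same pitch but are spelled with different letter names
Cb and B name the same pitch class
Octave numbers change at C, so Cb5 = B4
= B4


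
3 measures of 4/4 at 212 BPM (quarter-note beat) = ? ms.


Step by step:
Quarter-note beat duration = 60000 / 212 ms
Beats per measure (4/4) = 4
One measure = 4 × 60000 / 212 = 240000 / 212 ms
3 measures = 3 × 240000 / 212 = 720000 / 212
= 3396.2 ms


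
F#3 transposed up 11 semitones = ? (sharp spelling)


Solution.
F#3: chromatic position 6 in octave 3 → absolute = 3×12 + 6 = 42
Transpose up 11: 42 + 11 = 53
53 = 4×12 + 5 → F in octave 4
Result = F4


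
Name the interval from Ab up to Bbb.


Letter names: A → B spans 2 letter names → a 2nd
Semitones: Ab → Bbb = 1 half-step
A 2nd of 1 semitone is a minor 2nd
= minor 2nd


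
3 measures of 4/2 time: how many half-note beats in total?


Time signature 4/2: the bottom number 2 means the half note gets one count
The top number 4 means 4 half-note beats per measure
Total = 4 × 3 measures
= 12 half-note beats


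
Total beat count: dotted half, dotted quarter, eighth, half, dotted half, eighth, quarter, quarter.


Working:
Beat values:
  dotted half = 3 beats
  dotted quarter = 1.5 beats
  eighth = 0.5 beats
  half = 2 beats
  dotted half = 3 beats
  eighth = 0.5 beats
  quarter = 1 beat
  quarter = 1 beat
Sum = 3 + 1.5 + 0.5 + 2 + 3 + 0.5 + 1 + 1
= 12.5 beats


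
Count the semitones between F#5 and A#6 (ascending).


Absolute semitone position = octave×12 + chromatic position
F#5: 5×12 + 6 = 66
A#6: 6×12 + 10 = 82
Difference = 82 - 66 = 16
= 16 semitones


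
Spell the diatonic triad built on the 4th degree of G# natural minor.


Reasoning:
G# natural minor scale: G# A# B C# D# E F#
Diatonic triad on degree 4 stacks scale notes 4, 6, 1: C# E G#
C#→E = 3 semitones; C#→G# = 7 semitones → minor triad
= C# E G# (minor)


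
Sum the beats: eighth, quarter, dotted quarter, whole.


Step by step:
Beat values:
  eighth = 0.5 beats
  quarter = 1 beat
  dotted quarter = 1.5 beats
  whole = 4 beats
Sum = 0.5 + 1 + 1.5 + 4
= 7 beats


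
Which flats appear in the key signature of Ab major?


Reasoning:
Flat major keys: C(0), F(1), Bb(2), Eb(3), Ab(4), Db(5), Gb(6), Cb(7)
Ab major has 4 flats
Order of flats: Bb Eb Ab Db Gb Cb Fb → first 4: Bb, Eb, Ab, Db
= Bb, Eb, Ab, Db


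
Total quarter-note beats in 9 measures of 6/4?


Step by step:
Time signature 6/4: the bottom number 4 means the quarter note gets one count
The top number 6 means 6 quarter-note beats per measure
Total = 6 × 9 measures
= 54 quarter-note beats


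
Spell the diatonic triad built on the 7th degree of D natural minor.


Reasoning:
D natural minor scale: D E F G A Bb C
Diatonic triad on degree 7 stacks scale notes 7, 2, 4: C E G
C→E = 4 semitones; C→G = 7 semitones → major triad
= C E G (major)


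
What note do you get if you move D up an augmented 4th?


augmented 4th: 4 letter names, 6 semitones
Letter: D + 3 → G
Pitch: D + 6 semitones, spelled as a G → G#
= G#


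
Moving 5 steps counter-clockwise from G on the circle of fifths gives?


Working:
Each counter-clockwise step moves down a perfect 5th (= up a perfect 4th)
From G: G → C → F → Bb → Eb → Ab
= Ab


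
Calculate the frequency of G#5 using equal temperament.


f = 440 × 2^(n/12) where n = semitones from A4
G#5: 11 semitones from A4
f = 440 × 2^(11/12)
f = 830.61 Hz


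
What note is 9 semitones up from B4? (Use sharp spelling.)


Step by step:
B4: chromatic position 11 in octave 4 → absolute = 4×12 + 11 = 59
Transpose up 9: 59 + 9 = 68
68 = 5×12 + 8 → G# in octave 5
Result = G#5


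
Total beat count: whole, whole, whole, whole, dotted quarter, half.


Beat values:
  whole = 4 beats
  whole = 4 beats
  whole = 4 beats
  whole = 4 beats
  dotted quarter = 1.5 beats
  half = 2 beats
Sum = 4 + 4 + 4 + 4 + 1.5 + 2
= 19.5 beats


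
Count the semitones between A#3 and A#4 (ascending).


Working:
Absolute semitone position = octave×12 + chromatic position
A#3: 3×12 + 10 = 46
A#4: 4×12 + 10 = 58
Difference = 58 - 46 = 12
= 12 semitones


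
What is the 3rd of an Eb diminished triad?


Let's work it out.
Diminished triad = root + minor 3rd (3 semitones) + diminished 5th (6 semitones)
A triad on Eb stacks thirds, so the chord tones use letter names E-G-B
Root: Eb
Minor 3rd above Eb: Gb
Diminished 5th above Eb: Bbb
The 3rd = Gb


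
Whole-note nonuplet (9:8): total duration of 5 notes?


Working:
Nonuplet: 9 notes occupy the space of 8 whole notes
Space = 8 × 4 = 32 beats
Each nonuplet note = 32 / 9 = 32/9 beats
5 notes = 5 × 32/9 = 160/9
= 160/9 beats


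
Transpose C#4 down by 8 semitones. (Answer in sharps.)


C#4: chromatic position 1 in octave 4 → absolute = 4×12 + 1 = 49
Transpose down 8: 49 - 8 = 41
41 = 3×12 + 5 → F in octave 3
Result = F3


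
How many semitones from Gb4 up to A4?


Absolute semitone position = octave×12 + chromatic position
Gb4: 4×12 + 6 = 54
A4: 4×12 + 9 = 57
Difference = 57 - 54 = 3
= 3 semitones


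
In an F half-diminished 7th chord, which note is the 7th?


Half-diminished 7th chord = root + minor 3rd + diminished 5th + minor 7th
Seventh chords stack in thirds, so the letter names are F-A-C-E
Root: F
Minor 3rd above F: Ab
Diminished 5th above F: Cb
Minor 7th above F: Eb
The 7th = Eb


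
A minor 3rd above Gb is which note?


Step by step:
A 3rd spans 3 letter names, so from G we land on B
A minor 3rd = 3 semitones above Gb
Spell B at that pitch: Bbb
= Bbb


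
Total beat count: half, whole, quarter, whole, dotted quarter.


Beat values:
  half = 2 beats
  whole = 4 beats
  quarter = 1 beat
  whole = 4 beats
  dotted quarter = 1.5 beats
Sum = 2 + 4 + 1 + 4 + 1.5
= 12.5 beats


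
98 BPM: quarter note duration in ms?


Solution.
One quarter-note beat = 60000 / BPM = 60000 / 98 ms
Duration = 60000 / 98
= 612.2 ms


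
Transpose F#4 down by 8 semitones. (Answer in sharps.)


Solution.
F#4: chromatic position 6 in octave 4 → absolute = 4×12 + 6 = 54
Transpose down 8: 54 - 8 = 46
46 = 3×12 + 10 → A# in octave 3
Result = A#3


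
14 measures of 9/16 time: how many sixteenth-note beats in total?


Step by step:
Time signature 9/16: the bottom number 16 means the sixteenth note gets one count
The top number 9 means 9 sixteenth-note beats per measure
Total = 9 × 14 measures
= 126 sixteenth-note beats


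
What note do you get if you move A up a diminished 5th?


Let's work it out.
diminished 5th: 5 letter names, 6 semitones
Letter: A + 4 → E
Pitch: A + 6 semitones, spelled as an E → Eb
= Eb


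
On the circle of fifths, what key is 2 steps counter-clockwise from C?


Reasoning:
Each counter-clockwise step moves down a perfect 5th (= up a perfect 4th)
From C: C → F → Bb
= Bb


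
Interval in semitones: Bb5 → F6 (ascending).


Step by step:
Absolute semitone position = octave×12 + chromatic position
Bb5: 5×12 + 10 = 70
F6: 6×12 + 5 = 77
Difference = 77 - 70 = 7
= 7 semitones


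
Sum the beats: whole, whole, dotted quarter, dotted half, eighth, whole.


Solution.
Beat values:
  whole = 4 beats
  whole = 4 beats
  dotted quarter = 1.5 beats
  dotted half = 3 beats
  eighth = 0.5 beats
  whole = 4 beats
Sum = 4 + 4 + 1.5 + 3 + 0.5 + 4
= 17 beats


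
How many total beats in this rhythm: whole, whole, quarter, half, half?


Working:
Beat values:
  whole = 4 beats
  whole = 4 beats
  quarter = 1 beat
  half = 2 beats
  half = 2 beats
Sum = 4 + 4 + 1 + 2 + 2
= 13 beats


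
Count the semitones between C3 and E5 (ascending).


Absolute semitone position = octave×12 + chromatic position
C3: 3×12 + 0 = 36
E5: 5×12 + 4 = 64
Difference = 64 - 36 = 28
= 28 semitones


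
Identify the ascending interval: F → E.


Solution.
Letter names: F → E spans 7 letter names → a 7th
Semitones: F → E = 11 half-steps
A 7th of 11 semitones is a major 7th
= major 7th


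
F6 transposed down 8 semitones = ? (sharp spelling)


Solution.
F6: chromatic position 5 in octave 6 → absolute = 6×12 + 5 = 77
Transpose down 8: 77 - 8 = 69
69 = 5×12 + 9 → A in octave 5
Result = A5


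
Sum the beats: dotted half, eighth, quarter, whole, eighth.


Reasoning:
Beat values:
  dotted half = 3 beats
  eighth = 0.5 beats
  quarter = 1 beat
  whole = 4 beats
  eighth = 0.5 beats
Sum = 3 + 0.5 + 1 + 4 + 0.5
= 9 beats


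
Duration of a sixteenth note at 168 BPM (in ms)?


One quarter-note beat = 60000 / BPM = 60000 / 168 ms
Sixteenth note = 1/4 × quarter note
Duration = 1/4 × 60000 / 168 = 15000 / 168
= 89.3 ms


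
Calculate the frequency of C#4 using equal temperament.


f = 440 × 2^(n/12) where n = semitones from A4
C#4: -8 semitones from A4
f = 440 × 2^(-8/12)
f = 277.18 Hz


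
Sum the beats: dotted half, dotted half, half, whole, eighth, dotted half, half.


Step by step:
Beat values:
  dotted half = 3 beats
  dotted half = 3 beats
  half = 2 beats
  whole = 4 beats
  eighth = 0.5 beats
  dotted half = 3 beats
  half = 2 beats
Sum = 3 + 3 + 2 + 4 + 0.5 + 3 + 2
= 17.5 beats


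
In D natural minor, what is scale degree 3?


Let's work it out.
Natural minor scale pattern: W-H-W-W-H-W-W (2-1-2-2-1-2-2 semitones)
Starting from D:
  D + 2 semitones → E
  E + 1 semitone → F
  F + 2 semitones → G
  G + 2 semitones → A
  A + 1 semitone → Bb
  Bb + 2 semitones → C
  C + 2 semitones → D
Scale: D E F G A Bb C
Degree 3 = F


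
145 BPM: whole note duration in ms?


Let's work it out.
One quarter-note beat = 60000 / BPM = 60000 / 145 ms
Whole note = 4 × quarter note
Duration = 4 × 60000 / 145 = 240000 / 145
= 1655.2 ms


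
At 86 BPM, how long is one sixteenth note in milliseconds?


Working:
One quarter-note beat = 60000 / BPM = 60000 / 86 ms
Sixteenth note = 1/4 × quarter note
Duration = 1/4 × 60000 / 86 = 15000 / 86
= 174.4 ms


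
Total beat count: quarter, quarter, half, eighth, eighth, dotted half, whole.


Working:
Beat values:
  quarter = 1 beat
  quarter = 1 beat
  half = 2 beats
  eighth = 0.5 beats
  eighth = 0.5 beats
  dotted half = 3 beats
  whole = 4 beats
Sum = 1 + 1 + 2 + 0.5 + 0.5 + 3 + 4
= 12 beats


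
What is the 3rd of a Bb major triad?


Reasoning:
Major triad = root + major 3rd (4 semitones) + perfect 5th (7 semitones)
A triad on Bb stacks thirds, so the chord tones use letter names B-D-F
Root: Bb
Major 3rd above Bb: D
Perfect 5th above Bb: F
The 3rd = D


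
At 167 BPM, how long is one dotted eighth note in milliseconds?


Working:
One quarter-note beat = 60000 / BPM = 60000 / 167 ms
Dotted eighth note = 3/4 × quarter note
Duration = 3/4 × 60000 / 167 = 45000 / 167
= 269.5 ms


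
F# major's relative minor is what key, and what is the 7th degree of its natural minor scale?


The relative minor shares the major's key signature and starts on its 6th degree
6th degree = a major 6th above the tonic; a major 6th above F# is D#
→ relative minor of F# major is D# minor
D# natural minor scale: D# E# F# G# A# B C#
= D# minor; 7th degree = C#


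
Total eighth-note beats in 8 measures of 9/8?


Time signature 9/8: the bottom number 8 means the eighth note gets one count
The top number 9 means 9 eighth-note beats per measure
Total = 9 × 8 measures
= 72 eighth-note beats


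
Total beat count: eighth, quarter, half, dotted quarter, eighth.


Solution.
Beat values:
  eighth = 0.5 beats
  quarter = 1 beat
  half = 2 beats
  dotted quarter = 1.5 beats
  eighth = 0.5 beats
Sum = 0.5 + 1 + 2 + 1.5 + 0.5
= 5.5 beats


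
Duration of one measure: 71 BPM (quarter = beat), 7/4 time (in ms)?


Reasoning:
Quarter-note beat duration = 60000 / 71 ms
Beats per measure (7/4) = 7
One measure = 7 × 60000 / 71 = 420000 / 71 ms
= 5915.5 ms


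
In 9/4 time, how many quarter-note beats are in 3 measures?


Reasoning:
Time signature 9/4: the bottom number 4 means the quarter note gets one count
The top number 9 means 9 quarter-note beats per measure
Total = 9 × 3 measures
= 27 quarter-note beats


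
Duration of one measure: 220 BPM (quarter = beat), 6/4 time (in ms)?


Reasoning:
Quarter-note beat duration = 60000 / 220 ms
Beats per measure (6/4) = 6
One measure = 6 × 60000 / 220 = 360000 / 220 ms
= 1636.4 ms


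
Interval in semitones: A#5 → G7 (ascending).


Step by step:
Absolute semitone position = octave×12 + chromatic position
A#5: 5×12 + 10 = 70
G7: 7×12 + 7 = 91
Difference = 91 - 70 = 21
= 21 semitones


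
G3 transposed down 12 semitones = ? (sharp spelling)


G3: chromatic position 7 in octave 3 → absolute = 3×12 + 7 = 43
Transpose down 12: 43 - 12 = 31
31 = 2×12 + 7 → G in octave 2
Result = G2


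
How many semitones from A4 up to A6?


Absolute semitone position = octave×12 + chromatic position
A4: 4×12 + 9 = 57
A6: 6×12 + 9 = 81
Difference = 81 - 57 = 24
= 24 semitones


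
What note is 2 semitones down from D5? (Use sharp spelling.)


D5: chromatic position 2 in octave 5 → absolute = 5×12 + 2 = 62
Transpose down 2: 62 - 2 = 60
60 = 5×12 + 0 → C in octave 5
Result = C5


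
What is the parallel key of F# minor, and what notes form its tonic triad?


Working:
Parallel keys share the same tonic but differ in mode
F# minor → parallel is F# major
Tonic triad of F# major = F# A# C#
= F# major; triad = F# A# C#


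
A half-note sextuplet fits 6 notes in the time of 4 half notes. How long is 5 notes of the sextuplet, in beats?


Reasoning:
Sextuplet: 6 notes occupy the space of 4 half notes
Space = 4 × 2 = 8 beats
Each sextuplet note = 8 / 6 = 4/3 beats
5 notes = 5 × 4/3 = 20/3
= 20/3 beats


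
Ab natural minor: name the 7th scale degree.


Working:
Natural minor scale pattern: W-H-W-W-H-W-W (2-1-2-2-1-2-2 semitones)
Starting from Ab:
  Ab + 2 semitones → Bb
  Bb + 1 semitone → Cb
  Cb + 2 semitones → Db
  Db + 2 semitones → Eb
  Eb + 1 semitone → Fb
  Fb + 2 semitones → Gb
  Gb + 2 semitones → Ab
Scale: Ab Bb Cb Db Eb Fb Gb
Degree 7 = Gb


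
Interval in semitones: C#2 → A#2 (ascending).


Let's work it out.
Absolute semitone position = octave×12 + chromatic position
C#2: 2×12 + 1 = 25
A#2: 2×12 + 10 = 34
Difference = 34 - 25 = 9
= 9 semitones


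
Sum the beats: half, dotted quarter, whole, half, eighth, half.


Step by step:
Beat values:
  half = 2 beats
  dotted quarter = 1.5 beats
  whole = 4 beats
  half = 2 beats
  eighth = 0.5 beats
  half = 2 beats
Sum = 2 + 1.5 + 4 + 2 + 0.5 + 2
= 12 beats


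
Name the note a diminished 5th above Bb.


Solution.
A 5th spans 5 letter names, so from B we land on F
A diminished 5th = 6 semitones above Bb
Spell F at that pitch: Fb
= Fb


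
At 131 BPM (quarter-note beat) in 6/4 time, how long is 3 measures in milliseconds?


Working:
Quarter-note beat duration = 60000 / 131 ms
Beats per measure (6/4) = 6
One measure = 6 × 60000 / 131 = 360000 / 131 ms
3 measures = 3 × 360000 / 131 = 1080000 / 131
= 8244.3 ms
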